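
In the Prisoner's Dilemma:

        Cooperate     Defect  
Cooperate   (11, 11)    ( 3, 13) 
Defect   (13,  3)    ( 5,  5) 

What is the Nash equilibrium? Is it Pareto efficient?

(Defect, Defect) is NE; not Pareto efficient

Work:
Defect dominates Cooperate for both players:
If P2 cooperates: Defect (13) > Cooperate (11)
If P2 defects: Defect (5) > Cooperate (3)
NE: (Defect, Defect) with payoff (5, 5)
But (Cooperate, Cooperate) = (11, 11) Pareto dominates (5, 5)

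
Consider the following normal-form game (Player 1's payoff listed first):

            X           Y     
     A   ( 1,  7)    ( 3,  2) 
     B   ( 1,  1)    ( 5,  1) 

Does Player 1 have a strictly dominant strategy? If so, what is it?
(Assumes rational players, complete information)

No strictly dominant strategy exists for Player 1

Work:
A strategy strictly dominates another if it gives a strictly higher payoff against every opponent action. Compare each pair of P1's strategies column-by-column:
  A vs B: [1 vs 1, 3 vs 5] → A does not strictly dominate B (column X: 1 ≤ 1)
  B vs A: [1 vs 1, 5 vs 3] → B does not strictly dominate A (column X: 1 ≤ 1)
No single strategy strictly dominates all others → no strictly dominant strategy.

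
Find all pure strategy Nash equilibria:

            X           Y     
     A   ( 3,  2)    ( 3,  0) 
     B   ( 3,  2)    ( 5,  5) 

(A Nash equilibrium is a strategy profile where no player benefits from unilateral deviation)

Nash equilibrium: (A, X), (B, Y)

Work:
Best responses:
  P1 vs X: payoffs [3, 3] → best response A/B (payoff 3)
  P1 vs Y: payoffs [3, 5] → best response B (payoff 5)
  P2 vs A: payoffs [2, 0] → best response X (payoff 2)
  P2 vs B: payoffs [2, 5] → best response Y (payoff 5)
Mutual best responses: (A,X), (B,Y) → Nash equilibria.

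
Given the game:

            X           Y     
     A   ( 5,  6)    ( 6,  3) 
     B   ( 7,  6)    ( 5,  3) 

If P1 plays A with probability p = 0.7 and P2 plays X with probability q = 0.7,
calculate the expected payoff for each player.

E[P1] = 5.63, E[P2] = 5.1

Work:
E[P1] = p·q·π₁(A,X) + p·(1-q)·π₁(A,Y) + (1-p)·q·π₁(B,X) + (1-p)·(1-q)·π₁(B,Y)
= 0.7·0.7·5 + 0.7·0.3·6 + 0.3·0.7·7 + 0.3·0.3·5
= 5.63

E[P2] = 5.1 (similar calculation)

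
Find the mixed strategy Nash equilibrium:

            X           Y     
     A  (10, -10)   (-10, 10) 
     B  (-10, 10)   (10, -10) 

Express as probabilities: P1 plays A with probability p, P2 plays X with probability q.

p = 0.5, q = 0.5

Work:
Find probabilities that make opponent indifferent:
P2 chooses q to make P1 indifferent between A and B
P1 chooses p to make P2 indifferent between X and Y
Mixed NE: P1 plays (A: 0.5, B: 0.5), P2 plays (X: 0.5, Y: 0.5)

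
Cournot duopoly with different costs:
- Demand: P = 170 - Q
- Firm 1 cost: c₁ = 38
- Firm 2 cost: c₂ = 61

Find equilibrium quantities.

q₁* = 51.67, q₂* = 28.67

Work:
Reaction: q₁ = (170 - 38 - q₂)/2
Reaction: q₂ = (170 - 61 - q₁)/2
Solve simultaneously:
q₁* = (170 - 2×38 + 61)/3 = 51.67
q₂* = (170 - 2×61 + 38)/3 = 28.67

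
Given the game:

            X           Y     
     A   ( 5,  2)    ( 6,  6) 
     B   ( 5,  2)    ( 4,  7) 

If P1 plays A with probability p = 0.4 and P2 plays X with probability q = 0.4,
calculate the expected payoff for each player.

E[P1] = 4.88, E[P2] = 4.76

Work:
E[P1] = p·q·π₁(A,X) + p·(1-q)·π₁(A,Y) + (1-p)·q·π₁(B,X) + (1-p)·(1-q)·π₁(B,Y)
= 0.4·0.4·5 + 0.4·0.6·6 + 0.6·0.4·5 + 0.6·0.6·4
= 4.88

E[P2] = 4.76 (similar calculation)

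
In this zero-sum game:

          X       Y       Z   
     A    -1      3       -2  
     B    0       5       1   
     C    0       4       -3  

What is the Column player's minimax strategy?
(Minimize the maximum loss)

Column should play X, value = 0

Work:
Column player minimizes Row's maximum payoff:
Column X: max payoff to Row = 0
Column Y: max payoff to Row = 5
Column Z: max payoff to Row = 1
Minimum is 0, achieved by column X.
Minimax strategy: X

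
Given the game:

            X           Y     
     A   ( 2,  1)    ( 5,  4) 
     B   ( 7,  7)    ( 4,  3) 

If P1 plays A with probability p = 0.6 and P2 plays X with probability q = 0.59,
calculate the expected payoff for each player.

E[P1] = 4.246, E[P2] = 3.482

Work:
E[P1] = p·q·π₁(A,X) + p·(1-q)·π₁(A,Y) + (1-p)·q·π₁(B,X) + (1-p)·(1-q)·π₁(B,Y)
= 0.6·0.59·2 + 0.6·0.41·5 + 0.4·0.59·7 + 0.4·0.41·4
= 4.246

E[P2] = 3.482 (similar calculation)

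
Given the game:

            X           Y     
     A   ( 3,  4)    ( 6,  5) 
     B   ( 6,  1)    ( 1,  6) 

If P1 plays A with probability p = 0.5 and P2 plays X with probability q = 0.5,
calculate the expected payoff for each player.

E[P1] = 4.0, E[P2] = 4.0

Work:
E[P1] = p·q·π₁(A,X) + p·(1-q)·π₁(A,Y) + (1-p)·q·π₁(B,X) + (1-p)·(1-q)·π₁(B,Y)
= 0.5·0.5·3 + 0.5·0.5·6 + 0.5·0.5·6 + 0.5·0.5·1
= 4.0

E[P2] = 4.0 (similar calculation)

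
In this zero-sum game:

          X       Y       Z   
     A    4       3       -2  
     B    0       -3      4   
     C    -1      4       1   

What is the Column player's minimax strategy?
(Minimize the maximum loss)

Column should play X or Y or Z (all achieve the minimum), value = 4

Work:
Column player minimizes Row's maximum payoff:
Column X: max payoff to Row = 4
Column Y: max payoff to Row = 4
Column Z: max payoff to Row = 4
Minimum is 4, achieved by columns X, Y, Z (tied).
Each of X or Y or Z is a minimax strategy.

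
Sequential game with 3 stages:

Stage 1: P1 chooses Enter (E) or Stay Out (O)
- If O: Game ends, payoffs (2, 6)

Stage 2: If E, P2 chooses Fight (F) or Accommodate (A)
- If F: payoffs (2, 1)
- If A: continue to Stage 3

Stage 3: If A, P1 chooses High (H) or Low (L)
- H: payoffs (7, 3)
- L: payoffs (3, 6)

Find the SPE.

SPE: (E, A, H); Outcome (7, 3)

Work:
Stage 3: P1 chooses H (7 vs 3)
Stage 2: P2: F->1, A->3 (anticipating H). Choose A
Stage 1: P1: O->2, E->7 (anticipating A, H). Choose E
SPE path: E -> A -> H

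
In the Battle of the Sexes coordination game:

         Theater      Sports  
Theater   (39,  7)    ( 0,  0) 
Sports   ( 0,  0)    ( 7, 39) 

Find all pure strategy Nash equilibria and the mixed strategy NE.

Pure NE: (Theater, Theater) and (Sports, Sports); Mixed NE: p = 0.8478, q = 0.1522

Work:
Check pure NE:
(Theater, Theater): (39, 7) - no unilateral deviation beneficial
(Sports, Sports): (7, 39) - no unilateral deviation beneficial
Mixed NE: P1 plays Theater with p = 0.8478, P2 plays Theater with q = 0.1522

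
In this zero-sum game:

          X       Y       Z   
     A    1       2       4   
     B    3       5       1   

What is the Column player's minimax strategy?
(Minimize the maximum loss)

Column should play X, value = 3

Work:
Column player minimizes Row's maximum payoff:
Column X: max payoff to Row = 3
Column Y: max payoff to Row = 5
Column Z: max payoff to Row = 4
Minimum is 3, achieved by column X.
Minimax strategy: X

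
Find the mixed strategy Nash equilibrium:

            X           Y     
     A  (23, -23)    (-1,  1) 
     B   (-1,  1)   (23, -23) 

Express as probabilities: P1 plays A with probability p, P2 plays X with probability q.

p = 0.5, q = 0.5

Work:
Find probabilities that make opponent indifferent:
P2 chooses q to make P1 indifferent between A and B
P1 chooses p to make P2 indifferent between X and Y
Mixed NE: P1 plays (A: 0.5, B: 0.5), P2 plays (X: 0.5, Y: 0.5)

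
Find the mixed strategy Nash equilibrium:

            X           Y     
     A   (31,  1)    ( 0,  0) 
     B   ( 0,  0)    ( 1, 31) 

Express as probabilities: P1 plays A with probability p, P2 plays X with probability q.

p = 0.9688, q = 0.0312

Work:
Find probabilities that make opponent indifferent:
P2 chooses q to make P1 indifferent between A and B
P1 chooses p to make P2 indifferent between X and Y
Mixed NE: P1 plays (A: 0.9688, B: 0.0312), P2 plays (X: 0.0312, Y: 0.9688)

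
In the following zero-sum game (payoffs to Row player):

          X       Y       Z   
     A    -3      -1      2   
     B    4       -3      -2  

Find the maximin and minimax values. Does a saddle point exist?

Maximin = -3, Minimax = -1, Saddle: False

Work:
Row minimums: [-3, -3] → maximin = -3
Column maximums: [4, -1, 2] → minimax = -1
No saddle point (maximin ≠ minimax). Mixed strategy needed.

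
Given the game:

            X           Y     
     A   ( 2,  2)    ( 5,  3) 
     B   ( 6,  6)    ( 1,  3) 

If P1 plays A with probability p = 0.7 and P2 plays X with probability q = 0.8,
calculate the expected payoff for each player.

E[P1] = 3.32, E[P2] = 3.16

Work:
E[P1] = p·q·π₁(A,X) + p·(1-q)·π₁(A,Y) + (1-p)·q·π₁(B,X) + (1-p)·(1-q)·π₁(B,Y)
= 0.7·0.8·2 + 0.7·0.2·5 + 0.3·0.8·6 + 0.3·0.2·1
= 3.32

E[P2] = 3.16 (similar calculation)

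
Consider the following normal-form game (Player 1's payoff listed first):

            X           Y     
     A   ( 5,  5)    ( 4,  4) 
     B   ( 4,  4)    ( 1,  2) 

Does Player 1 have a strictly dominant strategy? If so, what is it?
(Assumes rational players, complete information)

Yes, Player 1's strictly dominant strategy is A

Work:
A strategy strictly dominates another if it gives a strictly higher payoff against every opponent action. Compare each pair of P1's strategies column-by-column:
  A vs B: [5 vs 4, 4 vs 1] → A strictly dominates B
  B vs A: [4 vs 5, 1 vs 4] → B does not strictly dominate A (column X: 4 ≤ 5)
A strictly dominates every other strategy → strictly dominant.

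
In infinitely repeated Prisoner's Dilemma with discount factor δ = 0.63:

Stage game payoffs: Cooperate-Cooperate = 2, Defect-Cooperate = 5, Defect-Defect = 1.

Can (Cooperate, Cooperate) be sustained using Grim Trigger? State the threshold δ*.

δ* = 0.75; since δ = 0.63 < 0.75, cooperation cannot be sustained

Work:
For Grim Trigger:
Cooperate forever: 2/(1-δ)
Defect then punished: 5 + 1·δ/(1-δ)
Need: 2/(1-δ) ≥ 5 + 1·δ/(1-δ)
Solving: δ ≥ (T-R)/(T-P) = (5-2)/(5-1) = 0.75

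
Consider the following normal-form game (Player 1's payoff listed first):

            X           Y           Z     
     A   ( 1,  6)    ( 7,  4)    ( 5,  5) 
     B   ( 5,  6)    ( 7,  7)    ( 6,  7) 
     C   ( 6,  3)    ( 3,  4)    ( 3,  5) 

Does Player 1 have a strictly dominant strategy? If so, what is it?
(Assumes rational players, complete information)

No strictly dominant strategy exists for Player 1

Work:
A strategy strictly dominates another if it gives a strictly higher payoff against every opponent action. Compare each pair of P1's strategies column-by-column:
  A vs B: [1 vs 5, 7 vs 7, 5 vs 6] → A does not strictly dominate B (column X: 1 ≤ 5)
  A vs C: [1 vs 6, 7 vs 3, 5 vs 3] → A does not strictly dominate C (column X: 1 ≤ 6)
  B vs A: [5 vs 1, 7 vs 7, 6 vs 5] → B does not strictly dominate A (column Y: 7 ≤ 7)
  B vs C: [5 vs 6, 7 vs 3, 6 vs 3] → B does not strictly dominate C (column X: 5 ≤ 6)
  C vs A: [6 vs 1, 3 vs 7, 3 vs 5] → C does not strictly dominate A (column Y: 3 ≤ 7)
  C vs B: [6 vs 5, 3 vs 7, 3 vs 6] → C does not strictly dominate B (column Y: 3 ≤ 7)
No single strategy strictly dominates all others → no strictly dominant strategy.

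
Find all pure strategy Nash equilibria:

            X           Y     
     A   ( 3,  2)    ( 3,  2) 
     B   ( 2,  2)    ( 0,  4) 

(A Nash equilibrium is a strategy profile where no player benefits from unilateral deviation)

Nash equilibrium: (A, X), (A, Y)

Work:
Best responses:
  P1 vs X: payoffs [3, 2] → best response A (payoff 3)
  P1 vs Y: payoffs [3, 0] → best response A (payoff 3)
  P2 vs A: payoffs [2, 2] → best response X/Y (payoff 2)
  P2 vs B: payoffs [2, 4] → best response Y (payoff 4)
Mutual best responses: (A,X), (A,Y) → Nash equilibria.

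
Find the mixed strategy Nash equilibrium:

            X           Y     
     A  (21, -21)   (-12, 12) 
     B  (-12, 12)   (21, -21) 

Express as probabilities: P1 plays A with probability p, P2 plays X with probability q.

p = 0.5, q = 0.5

Work:
Find probabilities that make opponent indifferent:
P2 chooses q to make P1 indifferent between A and B
P1 chooses p to make P2 indifferent between X and Y
Mixed NE: P1 plays (A: 0.5, B: 0.5), P2 plays (X: 0.5, Y: 0.5)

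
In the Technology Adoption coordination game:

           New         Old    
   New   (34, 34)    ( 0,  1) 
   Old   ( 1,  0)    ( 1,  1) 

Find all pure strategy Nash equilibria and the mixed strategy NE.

Pure NE: (New, New) and (Old, Old); Mixed NE: p = 0.0294, q = 0.0294

Work:
Check pure NE:
(New, New): (34, 34) - no unilateral deviation beneficial
(Old, Old): (1, 1) - no unilateral deviation beneficial
Mixed NE: P1 plays New with p = 0.0294, P2 plays New with q = 0.0294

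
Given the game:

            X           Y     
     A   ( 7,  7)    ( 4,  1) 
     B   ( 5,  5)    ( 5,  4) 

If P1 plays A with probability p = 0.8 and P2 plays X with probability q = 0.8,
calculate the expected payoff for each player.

E[P1] = 6.12, E[P2] = 5.6

Work:
E[P1] = p·q·π₁(A,X) + p·(1-q)·π₁(A,Y) + (1-p)·q·π₁(B,X) + (1-p)·(1-q)·π₁(B,Y)
= 0.8·0.8·7 + 0.8·0.2·4 + 0.2·0.8·5 + 0.2·0.2·5
= 6.12

E[P2] = 5.6 (similar calculation)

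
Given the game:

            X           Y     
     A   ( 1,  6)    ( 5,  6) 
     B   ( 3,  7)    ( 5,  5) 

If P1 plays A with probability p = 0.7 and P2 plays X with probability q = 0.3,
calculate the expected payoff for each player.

E[P1] = 3.98, E[P2] = 5.88

Work:
E[P1] = p·q·π₁(A,X) + p·(1-q)·π₁(A,Y) + (1-p)·q·π₁(B,X) + (1-p)·(1-q)·π₁(B,Y)
= 0.7·0.3·1 + 0.7·0.7·5 + 0.3·0.3·3 + 0.3·0.7·5
= 3.98

E[P2] = 5.88 (similar calculation)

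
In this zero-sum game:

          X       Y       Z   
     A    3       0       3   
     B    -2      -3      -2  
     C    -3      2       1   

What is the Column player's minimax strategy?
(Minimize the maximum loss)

Column should play Y, value = 2

Work:
Column player minimizes Row's maximum payoff:
Column X: max payoff to Row = 3
Column Y: max payoff to Row = 2
Column Z: max payoff to Row = 3
Minimum is 2, achieved by column Y.
Minimax strategy: Y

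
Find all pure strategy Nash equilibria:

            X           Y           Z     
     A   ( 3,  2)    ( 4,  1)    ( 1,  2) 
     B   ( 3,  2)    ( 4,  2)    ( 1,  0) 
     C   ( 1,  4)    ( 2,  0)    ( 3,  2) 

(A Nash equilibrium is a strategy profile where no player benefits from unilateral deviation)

Nash equilibrium: (A, X), (B, X), (B, Y)

Work:
Best responses:
  P1 vs X: payoffs [3, 3, 1] → best response A/B (payoff 3)
  P1 vs Y: payoffs [4, 4, 2] → best response A/B (payoff 4)
  P1 vs Z: payoffs [1, 1, 3] → best response C (payoff 3)
  P2 vs A: payoffs [2, 1, 2] → best response X/Z (payoff 2)
  P2 vs B: payoffs [2, 2, 0] → best response X/Y (payoff 2)
  P2 vs C: payoffs [4, 0, 2] → best response X (payoff 4)
Mutual best responses: (A,X), (B,X), (B,Y) → Nash equilibria.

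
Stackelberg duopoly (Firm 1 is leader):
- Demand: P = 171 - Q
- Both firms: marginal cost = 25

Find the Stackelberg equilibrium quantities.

q₁* (leader) = 73.0, q₂* (follower) = 36.5

Work:
Follower's reaction: q₂ = (a - c - q₁)/2
Leader substitutes: π₁ = q₁·(a - q₁ - (a-c-q₁)/2 - c)
FOC: q₁* = (171 - 25)/2 = 73.00
Then: q₂* = (171 - 25 - 73.0)/2 = 36.50
Leader has first-mover advantage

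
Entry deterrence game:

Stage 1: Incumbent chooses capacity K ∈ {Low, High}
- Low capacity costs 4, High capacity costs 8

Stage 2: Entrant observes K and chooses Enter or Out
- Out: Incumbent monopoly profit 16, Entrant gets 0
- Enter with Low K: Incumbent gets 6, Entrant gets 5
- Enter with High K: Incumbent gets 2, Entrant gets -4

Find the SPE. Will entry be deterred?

SPE: (High, Enter|Low, Out|High); Entry deterred. Incumbent net profit = 8

Work:
After Low K: Entrant enters (5 > 0)
After High K: Entrant stays out (-4 < 0)
Incumbent: Low → 6−4=2, High → 16−8=8
Incumbent chooses High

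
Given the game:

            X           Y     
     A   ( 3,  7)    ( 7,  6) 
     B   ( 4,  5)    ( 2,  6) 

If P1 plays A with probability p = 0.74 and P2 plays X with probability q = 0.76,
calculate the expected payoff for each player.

E[P1] = 3.8456, E[P2] = 6.3648

Work:
E[P1] = p·q·π₁(A,X) + p·(1-q)·π₁(A,Y) + (1-p)·q·π₁(B,X) + (1-p)·(1-q)·π₁(B,Y)
= 0.74·0.76·3 + 0.74·0.24·7 + 0.26·0.76·4 + 0.26·0.24·2
= 3.8456

E[P2] = 6.3648 (similar calculation)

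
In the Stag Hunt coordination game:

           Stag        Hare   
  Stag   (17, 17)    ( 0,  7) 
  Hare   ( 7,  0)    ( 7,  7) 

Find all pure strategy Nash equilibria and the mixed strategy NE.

Pure NE: (Stag, Stag) and (Hare, Hare); Mixed NE: p = 0.4118, q = 0.4118

Work:
Check pure NE:
(Stag, Stag): (17, 17) - no unilateral deviation beneficial
(Hare, Hare): (7, 7) - no unilateral deviation beneficial
Mixed NE: P1 plays Stag with p = 0.4118, P2 plays Stag with q = 0.4118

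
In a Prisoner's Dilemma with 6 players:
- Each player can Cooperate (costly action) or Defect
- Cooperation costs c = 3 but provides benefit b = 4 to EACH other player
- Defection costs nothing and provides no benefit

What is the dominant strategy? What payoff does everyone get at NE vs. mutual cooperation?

Dominant: Defect; NE payoff = 0; Coop payoff = 17

Work:
Defect dominates (saves cost c = 3, benefit to others is external)
NE: All defect → everyone gets 0
If all cooperate: each receives (5)×4 - 3 = 17
Social dilemma: 17 > 0 but NE gives 0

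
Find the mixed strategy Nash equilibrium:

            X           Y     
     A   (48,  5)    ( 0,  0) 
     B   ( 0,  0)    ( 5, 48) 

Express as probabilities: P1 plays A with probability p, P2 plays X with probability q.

p = 0.9057, q = 0.0943

Work:
Find probabilities that make opponent indifferent:
P2 chooses q to make P1 indifferent between A and B
P1 chooses p to make P2 indifferent between X and Y
Mixed NE: P1 plays (A: 0.9057, B: 0.0943), P2 plays (X: 0.0943, Y: 0.9057)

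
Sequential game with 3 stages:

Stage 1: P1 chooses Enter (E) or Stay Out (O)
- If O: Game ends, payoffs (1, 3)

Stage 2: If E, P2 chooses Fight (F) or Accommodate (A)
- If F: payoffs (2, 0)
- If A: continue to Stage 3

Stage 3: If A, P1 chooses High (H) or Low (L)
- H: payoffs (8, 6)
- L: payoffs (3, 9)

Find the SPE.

SPE: (E, A, H); Outcome (8, 6)

Work:
Stage 3: P1 chooses H (8 vs 3)
Stage 2: P2: F->0, A->6 (anticipating H). Choose A
Stage 1: P1: O->1, E->8 (anticipating A, H). Choose E
SPE path: E -> A -> H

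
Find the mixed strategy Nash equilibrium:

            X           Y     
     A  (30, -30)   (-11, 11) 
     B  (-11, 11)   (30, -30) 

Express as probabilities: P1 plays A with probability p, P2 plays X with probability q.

p = 0.5, q = 0.5

Work:
Find probabilities that make opponent indifferent:
P2 chooses q to make P1 indifferent between A and B
P1 chooses p to make P2 indifferent between X and Y
Mixed NE: P1 plays (A: 0.5, B: 0.5), P2 plays (X: 0.5, Y: 0.5)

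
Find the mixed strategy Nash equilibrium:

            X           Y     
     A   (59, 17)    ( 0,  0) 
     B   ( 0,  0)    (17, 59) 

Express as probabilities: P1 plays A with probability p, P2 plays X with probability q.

p = 0.7763, q = 0.2237

Work:
Find probabilities that make opponent indifferent:
P2 chooses q to make P1 indifferent between A and B
P1 chooses p to make P2 indifferent between X and Y
Mixed NE: P1 plays (A: 0.7763, B: 0.2237), P2 plays (X: 0.2237, Y: 0.7763)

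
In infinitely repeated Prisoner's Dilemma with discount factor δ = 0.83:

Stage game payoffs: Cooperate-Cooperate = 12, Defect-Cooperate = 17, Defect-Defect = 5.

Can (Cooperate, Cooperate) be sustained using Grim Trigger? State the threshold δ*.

δ* = 0.4167; since δ = 0.83 ≥ 0.4167, cooperation can be sustained

Work:
For Grim Trigger:
Cooperate forever: 12/(1-δ)
Defect then punished: 17 + 5·δ/(1-δ)
Need: 12/(1-δ) ≥ 17 + 5·δ/(1-δ)
Solving: δ ≥ (T-R)/(T-P) = (17-12)/(17-5) = 0.4167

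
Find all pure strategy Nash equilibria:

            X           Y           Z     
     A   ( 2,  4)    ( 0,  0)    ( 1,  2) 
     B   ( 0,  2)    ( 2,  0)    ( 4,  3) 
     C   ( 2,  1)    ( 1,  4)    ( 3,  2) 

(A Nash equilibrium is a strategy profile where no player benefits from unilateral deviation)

Nash equilibrium: (A, X), (B, Z)

Work:
Best responses:
  P1 vs X: payoffs [2, 0, 2] → best response A/C (payoff 2)
  P1 vs Y: payoffs [0, 2, 1] → best response B (payoff 2)
  P1 vs Z: payoffs [1, 4, 3] → best response B (payoff 4)
  P2 vs A: payoffs [4, 0, 2] → best response X (payoff 4)
  P2 vs B: payoffs [2, 0, 3] → best response Z (payoff 3)
  P2 vs C: payoffs [1, 4, 2] → best response Y (payoff 4)
Mutual best responses: (A,X), (B,Z) → Nash equilibria.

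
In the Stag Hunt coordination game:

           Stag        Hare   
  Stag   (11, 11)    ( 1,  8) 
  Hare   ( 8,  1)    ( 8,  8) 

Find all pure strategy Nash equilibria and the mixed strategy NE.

Pure NE: (Stag, Stag) and (Hare, Hare); Mixed NE: p = 0.7, q = 0.7

Work:
Check pure NE:
(Stag, Stag): (11, 11) - no unilateral deviation beneficial
(Hare, Hare): (8, 8) - no unilateral deviation beneficial
Mixed NE: P1 plays Stag with p = 0.7, P2 plays Stag with q = 0.7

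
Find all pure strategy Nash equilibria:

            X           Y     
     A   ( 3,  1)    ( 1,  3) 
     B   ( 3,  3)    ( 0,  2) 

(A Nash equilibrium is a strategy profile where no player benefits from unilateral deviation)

Nash equilibrium: (A, Y), (B, X)

Work:
Best responses:
  P1 vs X: payoffs [3, 3] → best response A/B (payoff 3)
  P1 vs Y: payoffs [1, 0] → best response A (payoff 1)
  P2 vs A: payoffs [1, 3] → best response Y (payoff 3)
  P2 vs B: payoffs [3, 2] → best response X (payoff 3)
Mutual best responses: (A,Y), (B,X) → Nash equilibria.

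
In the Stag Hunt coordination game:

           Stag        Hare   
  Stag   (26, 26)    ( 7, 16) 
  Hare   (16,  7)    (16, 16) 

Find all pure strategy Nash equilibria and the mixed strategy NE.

Pure NE: (Stag, Stag) and (Hare, Hare); Mixed NE: p = 0.4737, q = 0.4737

Work:
Check pure NE:
(Stag, Stag): (26, 26) - no unilateral deviation beneficial
(Hare, Hare): (16, 16) - no unilateral deviation beneficial
Mixed NE: P1 plays Stag with p = 0.4737, P2 plays Stag with q = 0.4737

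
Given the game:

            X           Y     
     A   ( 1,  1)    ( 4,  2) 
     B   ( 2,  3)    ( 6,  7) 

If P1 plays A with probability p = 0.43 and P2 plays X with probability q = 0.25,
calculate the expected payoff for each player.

E[P1] = 4.2475, E[P2] = 4.1725

Work:
E[P1] = p·q·π₁(A,X) + p·(1-q)·π₁(A,Y) + (1-p)·q·π₁(B,X) + (1-p)·(1-q)·π₁(B,Y)
= 0.43·0.25·1 + 0.43·0.75·4 + 0.57·0.25·2 + 0.57·0.75·6
= 4.2475

E[P2] = 4.1725 (similar calculation)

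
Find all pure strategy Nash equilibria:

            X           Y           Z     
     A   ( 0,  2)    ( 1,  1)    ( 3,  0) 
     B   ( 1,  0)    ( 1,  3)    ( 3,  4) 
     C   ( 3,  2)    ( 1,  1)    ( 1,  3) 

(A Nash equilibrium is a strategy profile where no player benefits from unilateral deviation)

Nash equilibrium: (B, Z)

Work:
Best responses:
  P1 vs X: payoffs [0, 1, 3] → best response C (payoff 3)
  P1 vs Y: payoffs [1, 1, 1] → best response A/B/C (payoff 1)
  P1 vs Z: payoffs [3, 3, 1] → best response A/B (payoff 3)
  P2 vs A: payoffs [2, 1, 0] → best response X (payoff 2)
  P2 vs B: payoffs [0, 3, 4] → best response Z (payoff 4)
  P2 vs C: payoffs [2, 1, 3] → best response Z (payoff 3)
Mutual best responses: (B,Z) → Nash equilibria.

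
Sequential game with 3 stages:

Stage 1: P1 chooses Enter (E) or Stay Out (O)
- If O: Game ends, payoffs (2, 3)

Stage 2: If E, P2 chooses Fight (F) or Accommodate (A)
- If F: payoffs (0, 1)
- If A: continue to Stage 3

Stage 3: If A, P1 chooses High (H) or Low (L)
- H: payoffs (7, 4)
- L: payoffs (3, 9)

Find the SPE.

SPE: (E, A, H); Outcome (7, 4)

Work:
Stage 3: P1 chooses H (7 vs 3)
Stage 2: P2: F->1, A->4 (anticipating H). Choose A
Stage 1: P1: O->2, E->7 (anticipating A, H). Choose E
SPE path: E -> A -> H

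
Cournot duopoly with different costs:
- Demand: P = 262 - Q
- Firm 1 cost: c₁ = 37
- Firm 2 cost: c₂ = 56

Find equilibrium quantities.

q₁* = 81.33, q₂* = 62.33

Work:
Reaction: q₁ = (262 - 37 - q₂)/2
Reaction: q₂ = (262 - 56 - q₁)/2
Solve simultaneously:
q₁* = (262 - 2×37 + 56)/3 = 81.33
q₂* = (262 - 2×56 + 37)/3 = 62.33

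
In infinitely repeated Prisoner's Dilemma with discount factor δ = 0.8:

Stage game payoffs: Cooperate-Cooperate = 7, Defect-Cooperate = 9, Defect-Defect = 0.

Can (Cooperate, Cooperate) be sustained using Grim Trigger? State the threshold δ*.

δ* = 0.2222; since δ = 0.8 ≥ 0.2222, cooperation can be sustained

Work:
For Grim Trigger:
Cooperate forever: 7/(1-δ)
Defect then punished: 9 + 0·δ/(1-δ)
Need: 7/(1-δ) ≥ 9 + 0·δ/(1-δ)
Solving: δ ≥ (T-R)/(T-P) = (9-7)/(9-0) = 0.2222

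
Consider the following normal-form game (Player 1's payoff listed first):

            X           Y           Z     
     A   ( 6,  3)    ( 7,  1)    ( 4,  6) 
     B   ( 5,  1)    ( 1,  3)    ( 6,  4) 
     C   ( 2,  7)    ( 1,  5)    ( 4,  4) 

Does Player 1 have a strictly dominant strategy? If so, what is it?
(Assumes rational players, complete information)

No strictly dominant strategy exists for Player 1

Work:
A strategy strictly dominates another if it gives a strictly higher payoff against every opponent action. Compare each pair of P1's strategies column-by-column:
  A vs B: [6 vs 5, 7 vs 1, 4 vs 6] → A does not strictly dominate B (column Z: 4 ≤ 6)
  A vs C: [6 vs 2, 7 vs 1, 4 vs 4] → A does not strictly dominate C (column Z: 4 ≤ 4)
  B vs A: [5 vs 6, 1 vs 7, 6 vs 4] → B does not strictly dominate A (column X: 5 ≤ 6)
  B vs C: [5 vs 2, 1 vs 1, 6 vs 4] → B does not strictly dominate C (column Y: 1 ≤ 1)
  C vs A: [2 vs 6, 1 vs 7, 4 vs 4] → C does not strictly dominate A (column X: 2 ≤ 6)
  C vs B: [2 vs 5, 1 vs 1, 4 vs 6] → C does not strictly dominate B (column X: 2 ≤ 5)
No single strategy strictly dominates all others → no strictly dominant strategy.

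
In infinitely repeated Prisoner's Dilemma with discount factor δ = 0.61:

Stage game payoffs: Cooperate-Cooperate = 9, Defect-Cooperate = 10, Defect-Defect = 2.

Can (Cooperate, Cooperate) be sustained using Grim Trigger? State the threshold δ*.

δ* = 0.125; since δ = 0.61 ≥ 0.125, cooperation can be sustained

Work:
For Grim Trigger:
Cooperate forever: 9/(1-δ)
Defect then punished: 10 + 2·δ/(1-δ)
Need: 9/(1-δ) ≥ 10 + 2·δ/(1-δ)
Solving: δ ≥ (T-R)/(T-P) = (10-9)/(10-2) = 0.125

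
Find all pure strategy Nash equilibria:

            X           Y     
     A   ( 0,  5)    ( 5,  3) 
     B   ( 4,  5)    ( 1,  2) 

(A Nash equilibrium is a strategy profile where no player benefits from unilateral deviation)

Nash equilibrium: (B, X)

Work:
Best responses:
  P1 vs X: payoffs [0, 4] → best response B (payoff 4)
  P1 vs Y: payoffs [5, 1] → best response A (payoff 5)
  P2 vs A: payoffs [5, 3] → best response X (payoff 5)
  P2 vs B: payoffs [5, 2] → best response X (payoff 5)
Mutual best responses: (B,X) → Nash equilibria.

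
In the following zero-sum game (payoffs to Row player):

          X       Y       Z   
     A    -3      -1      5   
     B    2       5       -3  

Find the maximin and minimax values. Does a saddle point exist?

Maximin = -3, Minimax = 2, Saddle: False

Work:
Row minimums: [-3, -3] → maximin = -3
Column maximums: [2, 5, 5] → minimax = 2
No saddle point (maximin ≠ minimax). Mixed strategy needed.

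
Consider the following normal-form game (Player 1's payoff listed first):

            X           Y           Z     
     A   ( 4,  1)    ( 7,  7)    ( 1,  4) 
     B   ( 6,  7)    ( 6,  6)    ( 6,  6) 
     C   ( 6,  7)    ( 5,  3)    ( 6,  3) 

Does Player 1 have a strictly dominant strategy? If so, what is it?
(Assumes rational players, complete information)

No strictly dominant strategy exists for Player 1

Work:
A strategy strictly dominates another if it gives a strictly higher payoff against every opponent action. Compare each pair of P1's strategies column-by-column:
  A vs B: [4 vs 6, 7 vs 6, 1 vs 6] → A does not strictly dominate B (column X: 4 ≤ 6)
  A vs C: [4 vs 6, 7 vs 5, 1 vs 6] → A does not strictly dominate C (column X: 4 ≤ 6)
  B vs A: [6 vs 4, 6 vs 7, 6 vs 1] → B does not strictly dominate A (column Y: 6 ≤ 7)
  B vs C: [6 vs 6, 6 vs 5, 6 vs 6] → B does not strictly dominate C (column X: 6 ≤ 6)
  C vs A: [6 vs 4, 5 vs 7, 6 vs 1] → C does not strictly dominate A (column Y: 5 ≤ 7)
  C vs B: [6 vs 6, 5 vs 6, 6 vs 6] → C does not strictly dominate B (column X: 6 ≤ 6)
No single strategy strictly dominates all others → no strictly dominant strategy.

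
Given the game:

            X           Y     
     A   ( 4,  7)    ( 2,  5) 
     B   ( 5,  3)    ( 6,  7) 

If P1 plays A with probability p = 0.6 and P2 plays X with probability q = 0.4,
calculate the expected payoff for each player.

E[P1] = 3.92, E[P2] = 5.64

Work:
E[P1] = p·q·π₁(A,X) + p·(1-q)·π₁(A,Y) + (1-p)·q·π₁(B,X) + (1-p)·(1-q)·π₁(B,Y)
= 0.6·0.4·4 + 0.6·0.6·2 + 0.4·0.4·5 + 0.4·0.6·6
= 3.92

E[P2] = 5.64 (similar calculation)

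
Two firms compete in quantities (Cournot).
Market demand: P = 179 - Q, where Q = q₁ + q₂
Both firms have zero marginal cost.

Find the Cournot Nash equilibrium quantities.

q₁* = q₂* = 59.67; P* = 59.67

Work:
Profit: π_i = P·q_i = (a - q_i - q_j)·q_i
FOC: ∂π_i/∂q_i = a - 2q_i - q_j = 0
Reaction function: q_i = (179 - q_j)/2
Symmetry: q* = 179/3 = 59.67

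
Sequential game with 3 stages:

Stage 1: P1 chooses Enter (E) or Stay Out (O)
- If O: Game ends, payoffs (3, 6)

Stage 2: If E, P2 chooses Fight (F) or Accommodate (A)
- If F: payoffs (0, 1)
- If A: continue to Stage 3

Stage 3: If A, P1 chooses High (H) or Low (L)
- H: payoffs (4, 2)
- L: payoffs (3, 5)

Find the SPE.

SPE: (E, A, H); Outcome (4, 2)

Work:
Stage 3: P1 chooses H (4 vs 3)
Stage 2: P2: F->1, A->2 (anticipating H). Choose A
Stage 1: P1: O->3, E->4 (anticipating A, H). Choose E
SPE path: E -> A -> H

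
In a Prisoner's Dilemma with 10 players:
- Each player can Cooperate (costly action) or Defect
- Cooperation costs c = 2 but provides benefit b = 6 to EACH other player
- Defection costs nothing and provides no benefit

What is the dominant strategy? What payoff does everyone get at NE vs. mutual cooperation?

Dominant: Defect; NE payoff = 0; Coop payoff = 52

Work:
Defect dominates (saves cost c = 2, benefit to others is external)
NE: All defect → everyone gets 0
If all cooperate: each receives (9)×6 - 2 = 52
Social dilemma: 52 > 0 but NE gives 0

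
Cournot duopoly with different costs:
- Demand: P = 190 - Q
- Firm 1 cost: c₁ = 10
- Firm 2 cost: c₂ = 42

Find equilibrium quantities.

q₁* = 70.67, q₂* = 38.67

Work:
Reaction: q₁ = (190 - 10 - q₂)/2
Reaction: q₂ = (190 - 42 - q₁)/2
Solve simultaneously:
q₁* = (190 - 2×10 + 42)/3 = 70.67
q₂* = (190 - 2×42 + 10)/3 = 38.67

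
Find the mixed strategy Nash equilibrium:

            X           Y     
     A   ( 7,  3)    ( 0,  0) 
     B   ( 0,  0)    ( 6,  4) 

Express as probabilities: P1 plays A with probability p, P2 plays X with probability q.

p = 0.5714, q = 0.4615

Work:
Find probabilities that make opponent indifferent:
P2 chooses q to make P1 indifferent between A and B
P1 chooses p to make P2 indifferent between X and Y
Mixed NE: P1 plays (A: 0.5714, B: 0.4286), P2 plays (X: 0.4615, Y: 0.5385)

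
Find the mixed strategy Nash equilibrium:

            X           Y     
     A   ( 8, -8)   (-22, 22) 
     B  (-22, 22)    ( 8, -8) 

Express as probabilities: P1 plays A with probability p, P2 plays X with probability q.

p = 0.5, q = 0.5

Work:
Find probabilities that make opponent indifferent:
P2 chooses q to make P1 indifferent between A and B
P1 chooses p to make P2 indifferent between X and Y
Mixed NE: P1 plays (A: 0.5, B: 0.5), P2 plays (X: 0.5, Y: 0.5)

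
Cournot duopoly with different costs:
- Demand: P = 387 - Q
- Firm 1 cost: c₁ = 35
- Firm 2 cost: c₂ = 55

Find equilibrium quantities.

q₁* = 124.0, q₂* = 104.0

Work:
Reaction: q₁ = (387 - 35 - q₂)/2
Reaction: q₂ = (387 - 55 - q₁)/2
Solve simultaneously:
q₁* = (387 - 2×35 + 55)/3 = 124.0
q₂* = (387 - 2×55 + 35)/3 = 104.0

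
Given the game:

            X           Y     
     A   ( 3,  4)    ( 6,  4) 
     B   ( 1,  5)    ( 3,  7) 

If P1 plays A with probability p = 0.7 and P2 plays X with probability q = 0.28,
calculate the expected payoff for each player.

E[P1] = 4.344, E[P2] = 4.732

Work:
E[P1] = p·q·π₁(A,X) + p·(1-q)·π₁(A,Y) + (1-p)·q·π₁(B,X) + (1-p)·(1-q)·π₁(B,Y)
= 0.7·0.28·3 + 0.7·0.72·6 + 0.3·0.28·1 + 0.3·0.72·3
= 4.344

E[P2] = 4.732 (similar calculation)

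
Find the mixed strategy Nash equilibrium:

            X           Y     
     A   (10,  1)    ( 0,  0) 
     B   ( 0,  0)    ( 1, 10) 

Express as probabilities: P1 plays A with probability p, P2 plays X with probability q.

p = 0.9091, q = 0.0909

Work:
Find probabilities that make opponent indifferent:
P2 chooses q to make P1 indifferent between A and B
P1 chooses p to make P2 indifferent between X and Y
Mixed NE: P1 plays (A: 0.9091, B: 0.0909), P2 plays (X: 0.0909, Y: 0.9091)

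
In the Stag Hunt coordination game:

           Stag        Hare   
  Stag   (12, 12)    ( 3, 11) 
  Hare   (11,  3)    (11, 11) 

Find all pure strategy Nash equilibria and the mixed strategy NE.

Pure NE: (Stag, Stag) and (Hare, Hare); Mixed NE: p = 0.8889, q = 0.8889

Work:
Check pure NE:
(Stag, Stag): (12, 12) - no unilateral deviation beneficial
(Hare, Hare): (11, 11) - no unilateral deviation beneficial
Mixed NE: P1 plays Stag with p = 0.8889, P2 plays Stag with q = 0.8889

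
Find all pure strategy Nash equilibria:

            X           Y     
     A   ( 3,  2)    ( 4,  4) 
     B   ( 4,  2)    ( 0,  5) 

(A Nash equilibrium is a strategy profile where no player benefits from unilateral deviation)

Nash equilibrium: (A, Y)

Work:
Best responses:
  P1 vs X: payoffs [3, 4] → best response B (payoff 4)
  P1 vs Y: payoffs [4, 0] → best response A (payoff 4)
  P2 vs A: payoffs [2, 4] → best response Y (payoff 4)
  P2 vs B: payoffs [2, 5] → best response Y (payoff 5)
Mutual best responses: (A,Y) → Nash equilibria.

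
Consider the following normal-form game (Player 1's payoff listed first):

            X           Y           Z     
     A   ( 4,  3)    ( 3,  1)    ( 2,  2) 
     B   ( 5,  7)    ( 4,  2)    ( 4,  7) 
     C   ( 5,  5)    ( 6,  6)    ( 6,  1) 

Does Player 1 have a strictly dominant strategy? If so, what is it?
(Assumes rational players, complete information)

No strictly dominant strategy exists for Player 1

Work:
A strategy strictly dominates another if it gives a strictly higher payoff against every opponent action. Compare each pair of P1's strategies column-by-column:
  A vs B: [4 vs 5, 3 vs 4, 2 vs 4] → A does not strictly dominate B (column X: 4 ≤ 5)
  A vs C: [4 vs 5, 3 vs 6, 2 vs 6] → A does not strictly dominate C (column X: 4 ≤ 5)
  B vs A: [5 vs 4, 4 vs 3, 4 vs 2] → B strictly dominates A
  B vs C: [5 vs 5, 4 vs 6, 4 vs 6] → B does not strictly dominate C (column X: 5 ≤ 5)
  C vs A: [5 vs 4, 6 vs 3, 6 vs 2] → C strictly dominates A
  C vs B: [5 vs 5, 6 vs 4, 6 vs 4] → C does not strictly dominate B (column X: 5 ≤ 5)
No single strategy strictly dominates all others → no strictly dominant strategy.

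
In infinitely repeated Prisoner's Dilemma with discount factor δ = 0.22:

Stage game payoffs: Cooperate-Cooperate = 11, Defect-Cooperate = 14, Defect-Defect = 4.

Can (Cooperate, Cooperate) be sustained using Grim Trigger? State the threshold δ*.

δ* = 0.3; since δ = 0.22 < 0.3, cooperation cannot be sustained

Work:
For Grim Trigger:
Cooperate forever: 11/(1-δ)
Defect then punished: 14 + 4·δ/(1-δ)
Need: 11/(1-δ) ≥ 14 + 4·δ/(1-δ)
Solving: δ ≥ (T-R)/(T-P) = (14-11)/(14-4) = 0.3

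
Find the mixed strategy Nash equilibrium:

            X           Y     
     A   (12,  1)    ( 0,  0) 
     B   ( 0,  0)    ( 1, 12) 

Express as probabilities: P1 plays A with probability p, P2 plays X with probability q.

p = 0.9231, q = 0.0769

Work:
Find probabilities that make opponent indifferent:
P2 chooses q to make P1 indifferent between A and B
P1 chooses p to make P2 indifferent between X and Y
Mixed NE: P1 plays (A: 0.9231, B: 0.0769), P2 plays (X: 0.0769, Y: 0.9231)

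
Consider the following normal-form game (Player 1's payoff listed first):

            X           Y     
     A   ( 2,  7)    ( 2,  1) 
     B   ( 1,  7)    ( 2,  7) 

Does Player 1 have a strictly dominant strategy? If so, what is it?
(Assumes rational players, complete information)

No strictly dominant strategy exists for Player 1

Work:
A strategy strictly dominates another if it gives a strictly higher payoff against every opponent action. Compare each pair of P1's strategies column-by-column:
  A vs B: [2 vs 1, 2 vs 2] → A does not strictly dominate B (column Y: 2 ≤ 2)
  B vs A: [1 vs 2, 2 vs 2] → B does not strictly dominate A (column X: 1 ≤ 2)
No single strategy strictly dominates all others → no strictly dominant strategy.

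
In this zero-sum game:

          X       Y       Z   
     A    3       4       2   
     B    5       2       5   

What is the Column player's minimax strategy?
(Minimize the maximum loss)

Column should play Y, value = 4

Work:
Column player minimizes Row's maximum payoff:
Column X: max payoff to Row = 5
Column Y: max payoff to Row = 4
Column Z: max payoff to Row = 5
Minimum is 4, achieved by column Y.
Minimax strategy: Y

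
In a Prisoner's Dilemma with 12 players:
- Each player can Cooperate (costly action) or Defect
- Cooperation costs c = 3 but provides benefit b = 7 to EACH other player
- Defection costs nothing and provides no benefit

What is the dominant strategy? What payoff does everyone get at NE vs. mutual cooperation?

Dominant: Defect; NE payoff = 0; Coop payoff = 74

Work:
Defect dominates (saves cost c = 3, benefit to others is external)
NE: All defect → everyone gets 0
If all cooperate: each receives (11)×7 - 3 = 74
Social dilemma: 74 > 0 but NE gives 0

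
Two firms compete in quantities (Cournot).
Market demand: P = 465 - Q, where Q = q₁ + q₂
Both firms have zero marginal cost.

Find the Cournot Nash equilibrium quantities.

q₁* = q₂* = 155.0; P* = 155.0

Work:
Profit: π_i = P·q_i = (a - q_i - q_j)·q_i
FOC: ∂π_i/∂q_i = a - 2q_i - q_j = 0
Reaction function: q_i = (465 - q_j)/2
Symmetry: q* = 465/3 = 155.0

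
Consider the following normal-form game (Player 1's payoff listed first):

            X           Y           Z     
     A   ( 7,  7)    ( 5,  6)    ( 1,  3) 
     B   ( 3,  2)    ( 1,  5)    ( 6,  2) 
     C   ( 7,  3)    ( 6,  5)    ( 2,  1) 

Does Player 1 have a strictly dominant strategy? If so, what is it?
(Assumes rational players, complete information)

No strictly dominant strategy exists for Player 1

Work:
A strategy strictly dominates another if it gives a strictly higher payoff against every opponent action. Compare each pair of P1's strategies column-by-column:
  A vs B: [7 vs 3, 5 vs 1, 1 vs 6] → A does not strictly dominate B (column Z: 1 ≤ 6)
  A vs C: [7 vs 7, 5 vs 6, 1 vs 2] → A does not strictly dominate C (column X: 7 ≤ 7)
  B vs A: [3 vs 7, 1 vs 5, 6 vs 1] → B does not strictly dominate A (column X: 3 ≤ 7)
  B vs C: [3 vs 7, 1 vs 6, 6 vs 2] → B does not strictly dominate C (column X: 3 ≤ 7)
  C vs A: [7 vs 7, 6 vs 5, 2 vs 1] → C does not strictly dominate A (column X: 7 ≤ 7)
  C vs B: [7 vs 3, 6 vs 1, 2 vs 6] → C does not strictly dominate B (column Z: 2 ≤ 6)
No single strategy strictly dominates all others → no strictly dominant strategy.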